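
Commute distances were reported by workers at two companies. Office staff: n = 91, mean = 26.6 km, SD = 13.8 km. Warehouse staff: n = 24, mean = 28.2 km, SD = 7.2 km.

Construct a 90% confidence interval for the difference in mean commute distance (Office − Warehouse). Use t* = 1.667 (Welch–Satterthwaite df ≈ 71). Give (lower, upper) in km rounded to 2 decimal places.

(-5.04, 1.84)

SE₁ = s₁/√n₁ = 13.8/√91 = 1.4466; SE₂ = 7.2/√24 = 1.4697.
Independent samples, unequal variances: SE_diff = √(SE₁² + SE₂²) = √(2.09265156 + 2.16001809) = 2.0622.
t* = 1.667, so margin of error = 1.667 × 2.0622 = 3.4377.
Difference in means = 26.6 − 28.2 = -1.6000.
-1.6000 ± 3.4377 → (-5.04, 1.84).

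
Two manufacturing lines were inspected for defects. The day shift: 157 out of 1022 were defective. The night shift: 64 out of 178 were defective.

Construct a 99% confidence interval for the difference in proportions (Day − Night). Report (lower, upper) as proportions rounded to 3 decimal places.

(-0.303, -0.109)

Sample proportions: 157/1022 = 0.1536, 64/178 = 0.3596.
Each SE is √(p̂(1−p̂)/n): √(0.1536·0.8464/1022) = 0.01128 and √(0.3596·0.6404/178) = 0.03597.
SE(p̂₁ − p̂₂) = √(SE₁² + SE₂²) = √(0.0001272384 + 0.0012938409) = 0.03770, since the two samples are independent.
At 99% confidence z* = 2.576; margin = 2.576 × 0.03770 = 0.09712.
The difference is 0.1536 − 0.3596 = -0.2060, so the interval is -0.2060 ± 0.09712 = (-0.303, -0.109).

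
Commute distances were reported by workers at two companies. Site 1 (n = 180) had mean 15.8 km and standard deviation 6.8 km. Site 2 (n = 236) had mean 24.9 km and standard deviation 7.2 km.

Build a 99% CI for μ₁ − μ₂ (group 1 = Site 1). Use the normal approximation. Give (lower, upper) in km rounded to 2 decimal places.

(-10.88, -7.32)

Per-group SEs: s₁/√n₁ = 6.8/√180 = 0.5068, s₂/√n₂ = 7.2/√236 = 0.4687.
Unpooled SE of the difference: √(0.25684624 + 0.21967969) = 0.6903.
Margin of error = z* · SE = 2.576 × 0.6903 = 1.7782.
x̄₁ − x̄₂ = 15.8 − 24.9 = -9.1000.
CI: -9.1000 ± 1.7782 = (-10.88, -7.32).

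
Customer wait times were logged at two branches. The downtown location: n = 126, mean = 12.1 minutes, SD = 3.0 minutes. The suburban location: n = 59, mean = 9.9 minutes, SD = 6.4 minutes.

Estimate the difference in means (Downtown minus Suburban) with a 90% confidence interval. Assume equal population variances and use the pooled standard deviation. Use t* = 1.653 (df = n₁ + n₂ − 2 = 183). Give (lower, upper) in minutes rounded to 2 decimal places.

Pooled variance s_p² = [125·3.0² + 58·6.4²] / (126+59−2) = 19.1294, so s_p = 4.3737.
SE_diff = s_p·√(1/n₁ + 1/n₂) = 4.3737·√(1/126 + 1/59) = 0.6900.
t* = 1.653; margin = 1.653 × 0.6900 = 1.1406.
Difference = 12.1 − 9.9 = 2.2000.
2.2000 ± 1.1406 → (1.06, 3.34).

(1.06, 3.34)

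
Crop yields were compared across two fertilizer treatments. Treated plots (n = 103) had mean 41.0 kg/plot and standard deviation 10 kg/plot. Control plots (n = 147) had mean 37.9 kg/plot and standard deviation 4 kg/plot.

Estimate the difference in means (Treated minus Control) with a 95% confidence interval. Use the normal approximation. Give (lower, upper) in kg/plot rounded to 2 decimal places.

(1.06, 5.14)

SE₁ = s₁/√n₁ = 10/√103 = 0.9853; SE₂ = 4/√147 = 0.3299.
Independent samples, unequal variances: SE_diff = √(SE₁² + SE₂²) = √(0.97081609 + 0.10883401) = 1.0391.
z* = 1.960, so margin of error = 1.960 × 1.0391 = 2.0366.
Difference in means = 41.0 − 37.9 = 3.1000.
3.1000 ± 2.0366 → (1.06, 5.14).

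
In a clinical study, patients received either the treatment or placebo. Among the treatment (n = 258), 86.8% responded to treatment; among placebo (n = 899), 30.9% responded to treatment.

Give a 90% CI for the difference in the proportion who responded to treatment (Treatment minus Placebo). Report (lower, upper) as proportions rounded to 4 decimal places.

(0.5161, 0.6019)

Each SE is √(p̂(1−p̂)/n): √(0.8680·0.1320/258) = 0.02107 and √(0.3090·0.6910/899) = 0.01541.
SE(p̂₁ − p̂₂) = √(SE₁² + SE₂²) = √(0.0004439449 + 0.0002374681) = 0.02610, since the two samples are independent.
At 90% confidence z* = 1.645; margin = 1.645 × 0.02610 = 0.04293.
The difference is 0.8680 − 0.3090 = 0.5590, so the interval is 0.5590 ± 0.04293 = (0.5161, 0.6019).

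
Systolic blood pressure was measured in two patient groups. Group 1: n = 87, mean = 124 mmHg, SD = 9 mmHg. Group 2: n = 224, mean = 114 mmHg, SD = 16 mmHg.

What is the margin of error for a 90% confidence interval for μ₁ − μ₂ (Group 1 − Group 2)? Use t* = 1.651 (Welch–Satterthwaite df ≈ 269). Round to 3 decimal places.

SE₁ = s₁/√n₁ = 9/√87 = 0.9649; SE₂ = 16/√224 = 1.0690.
Independent samples, unequal variances: SE_diff = √(SE₁² + SE₂²) = √(0.93103201 + 1.142761) = 1.4401.
t* = 1.651, so margin of error = 1.651 × 1.4401 = 2.3776.

2.378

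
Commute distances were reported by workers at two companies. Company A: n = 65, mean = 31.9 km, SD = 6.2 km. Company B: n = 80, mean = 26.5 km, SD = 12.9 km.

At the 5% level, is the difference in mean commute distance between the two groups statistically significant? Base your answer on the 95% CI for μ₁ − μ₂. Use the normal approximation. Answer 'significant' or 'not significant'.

significant

Per-group SEs: s₁/√n₁ = 6.2/√65 = 0.7690, s₂/√n₂ = 12.9/√80 = 1.4423.
Unpooled SE of the difference: √(0.591361 + 2.08022929) = 1.6345.
Margin of error = z* · SE = 1.960 × 1.6345 = 3.2036.
x̄₁ − x̄₂ = 31.9 − 26.5 = 5.4000.
CI: 5.4000 ± 3.2036 = (2.1964, 8.6036).
The interval (2.1964, 8.6036) does not contain 0, so the difference is significant.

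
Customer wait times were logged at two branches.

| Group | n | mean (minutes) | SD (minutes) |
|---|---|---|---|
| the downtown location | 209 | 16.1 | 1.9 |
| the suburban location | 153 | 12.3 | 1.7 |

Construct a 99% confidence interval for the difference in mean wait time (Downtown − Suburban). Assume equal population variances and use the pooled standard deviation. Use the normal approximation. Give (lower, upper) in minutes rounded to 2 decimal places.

s_p = √[((n₁−1)s₁² + (n₂−1)s₂²)/(n₁+n₂−2)] = √[(208·1.9² + 152·1.7²)/360] = 1.8182.
SE = 1.8182·√(1/209 + 1/153) = 0.1935.
With z* = 2.576, margin = 2.576 × 0.1935 = 0.4985.
x̄₁ − x̄₂ = 16.1 − 12.3 = 3.8000; interval 3.8000 ± 0.4985 = (3.30, 4.30).

(3.30, 4.30)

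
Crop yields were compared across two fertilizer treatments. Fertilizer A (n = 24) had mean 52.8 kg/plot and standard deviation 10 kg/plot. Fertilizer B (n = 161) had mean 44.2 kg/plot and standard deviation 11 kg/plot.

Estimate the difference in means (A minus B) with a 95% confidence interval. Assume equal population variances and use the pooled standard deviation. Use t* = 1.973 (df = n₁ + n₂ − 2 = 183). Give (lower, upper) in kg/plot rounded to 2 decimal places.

s_p = √[((n₁−1)s₁² + (n₂−1)s₂²)/(n₁+n₂−2)] = √[(23·10² + 160·11²)/183] = 10.8794.
SE = 10.8794·√(1/24 + 1/161) = 2.3805.
With t* = 1.973, margin = 1.973 × 2.3805 = 4.6967.
x̄₁ − x̄₂ = 52.8 − 44.2 = 8.6000; interval 8.6000 ± 4.6967 = (3.90, 13.30).

(3.90, 13.30)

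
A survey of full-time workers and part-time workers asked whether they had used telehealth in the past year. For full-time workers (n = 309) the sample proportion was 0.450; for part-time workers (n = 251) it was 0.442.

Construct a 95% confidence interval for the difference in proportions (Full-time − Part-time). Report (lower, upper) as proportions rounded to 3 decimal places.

(-0.075, 0.091)

The two standard errors are √(0.4500×0.5500/309) = 0.02830 and √(0.4420×0.5580/251) = 0.03135.
Because the samples are independent, SE_diff = √(0.02830² + 0.03135²) = 0.04223.
Using z* = 1.960 for 95%, ME = 1.960 × 0.04223 = 0.08277.
p̂₁ − p̂₂ = 0.0080; interval 0.0080 ± 0.08277 gives (-0.075, 0.091).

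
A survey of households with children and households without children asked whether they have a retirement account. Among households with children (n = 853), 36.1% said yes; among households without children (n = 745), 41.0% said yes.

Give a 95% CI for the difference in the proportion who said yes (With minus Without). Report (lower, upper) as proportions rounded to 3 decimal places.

SE₁ = √(p̂₁(1−p̂₁)/n₁) = √(0.3610·0.6390/853) = 0.01644; SE₂ = √(0.4100·0.5900/745) = 0.01802.
Independent samples: SE of the difference = √(SE₁² + SE₂²) = √(0.0002702736 + 0.0003247204) = 0.02439.
z* for 95% confidence is 1.960, so the margin of error is 1.960 × 0.02439 = 0.04780.
Point estimate p̂₁ − p̂₂ = 0.3610 − 0.4100 = -0.0490.
-0.0490 ± 0.04780 → (-0.097, -0.001).

(-0.097, -0.001)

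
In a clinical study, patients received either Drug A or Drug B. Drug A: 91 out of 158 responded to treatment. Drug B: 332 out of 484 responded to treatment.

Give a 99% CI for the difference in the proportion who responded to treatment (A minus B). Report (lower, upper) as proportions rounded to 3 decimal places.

p̂₁ = 91/158 = 0.5759 and p̂₂ = 332/484 = 0.6860.
SE₁ = √(p̂₁(1−p̂₁)/n₁) = √(0.5759·0.4241/158) = 0.03932; SE₂ = √(0.6860·0.3140/484) = 0.02110.
Independent samples: SE of the difference = √(SE₁² + SE₂²) = √(0.0015460624 + 0.00044521) = 0.04462.
z* for 99% confidence is 2.576, so the margin of error is 2.576 × 0.04462 = 0.11494.
Point estimate p̂₁ − p̂₂ = 0.5759 − 0.6860 = -0.1101.
-0.1101 ± 0.11494 → (-0.225, 0.005).

(-0.225, 0.005)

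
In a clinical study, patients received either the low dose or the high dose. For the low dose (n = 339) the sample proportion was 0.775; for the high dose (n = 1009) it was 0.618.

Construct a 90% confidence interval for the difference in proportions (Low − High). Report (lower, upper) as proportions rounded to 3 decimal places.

(0.112, 0.202)

SE₁ = √(p̂₁(1−p̂₁)/n₁) = √(0.7750·0.2250/339) = 0.02268; SE₂ = √(0.6180·0.3820/1009) = 0.01530.
Independent samples: SE of the difference = √(SE₁² + SE₂²) = √(0.0005143824 + 0.00023409) = 0.02736.
z* for 90% confidence is 1.645, so the margin of error is 1.645 × 0.02736 = 0.04501.
Point estimate p̂₁ − p̂₂ = 0.7750 − 0.6180 = 0.1570.
0.1570 ± 0.04501 → (0.112, 0.202).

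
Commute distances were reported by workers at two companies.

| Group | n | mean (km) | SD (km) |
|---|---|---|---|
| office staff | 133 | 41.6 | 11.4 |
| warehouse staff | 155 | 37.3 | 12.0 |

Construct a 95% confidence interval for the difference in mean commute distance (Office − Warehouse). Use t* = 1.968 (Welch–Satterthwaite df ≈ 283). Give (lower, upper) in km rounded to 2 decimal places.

(1.58, 7.02)

Per-group SEs: s₁/√n₁ = 11.4/√133 = 0.9885, s₂/√n₂ = 12.0/√155 = 0.9639.
Unpooled SE of the difference: √(0.97713225 + 0.92910321) = 1.3807.
Margin of error = t* · SE = 1.968 × 1.3807 = 2.7172.
x̄₁ − x̄₂ = 41.6 − 37.3 = 4.3000.
CI: 4.3000 ± 2.7172 = (1.58, 7.02).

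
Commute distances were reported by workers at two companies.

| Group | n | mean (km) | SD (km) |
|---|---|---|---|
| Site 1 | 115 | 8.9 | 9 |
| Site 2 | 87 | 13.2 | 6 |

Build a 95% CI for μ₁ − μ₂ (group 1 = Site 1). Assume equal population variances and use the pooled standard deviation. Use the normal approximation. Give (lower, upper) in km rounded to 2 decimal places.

(-6.49, -2.11)

Pooled variance s_p² = [114·9² + 86·6²] / (115+87−2) = 61.6500, so s_p = 7.8518.
SE_diff = s_p·√(1/n₁ + 1/n₂) = 7.8518·√(1/115 + 1/87) = 1.1157.
z* = 1.960; margin = 1.960 × 1.1157 = 2.1868.
Difference = 8.9 − 13.2 = -4.3000.
-4.3000 ± 2.1868 → (-6.49, -2.11).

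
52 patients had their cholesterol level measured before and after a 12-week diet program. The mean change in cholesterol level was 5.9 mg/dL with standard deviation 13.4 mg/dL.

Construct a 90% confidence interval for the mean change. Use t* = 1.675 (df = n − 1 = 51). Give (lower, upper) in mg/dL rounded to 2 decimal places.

This is a matched-pairs design, so SE = s_d/√n = 13.4/√52 = 1.8582.
Margin = 1.675 × 1.8582 = 3.1125; the interval is 5.9 ± 3.1125 = (2.79, 9.01).

(2.79, 9.01)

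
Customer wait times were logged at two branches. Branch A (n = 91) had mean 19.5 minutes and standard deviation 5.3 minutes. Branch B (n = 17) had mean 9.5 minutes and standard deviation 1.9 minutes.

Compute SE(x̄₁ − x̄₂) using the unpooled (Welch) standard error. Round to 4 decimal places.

SE₁ = s₁/√n₁ = 5.3/√91 = 0.5556; SE₂ = 1.9/√17 = 0.4608.
Independent samples, unequal variances: SE_diff = √(SE₁² + SE₂²) = √(0.30869136 + 0.21233664) = 0.7218.

0.7218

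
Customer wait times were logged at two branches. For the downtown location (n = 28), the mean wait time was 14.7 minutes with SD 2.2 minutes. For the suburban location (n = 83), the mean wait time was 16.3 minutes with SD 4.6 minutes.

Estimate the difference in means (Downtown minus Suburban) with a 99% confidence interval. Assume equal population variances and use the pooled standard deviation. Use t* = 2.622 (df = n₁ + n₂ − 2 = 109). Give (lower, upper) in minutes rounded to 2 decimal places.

(-3.97, 0.77)

Pooled variance s_p² = [27·2.2² + 82·4.6²] / (28+83−2) = 17.1174, so s_p = 4.1373.
SE_diff = s_p·√(1/n₁ + 1/n₂) = 4.1373·√(1/28 + 1/83) = 0.9042.
t* = 2.622; margin = 2.622 × 0.9042 = 2.3708.
Difference = 14.7 − 16.3 = -1.6000.
-1.6000 ± 2.3708 → (-3.97, 0.77).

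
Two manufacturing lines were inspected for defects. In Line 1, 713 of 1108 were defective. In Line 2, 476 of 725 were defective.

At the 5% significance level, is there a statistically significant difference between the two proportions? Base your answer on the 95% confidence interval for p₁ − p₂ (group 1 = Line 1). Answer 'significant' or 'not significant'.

not significant

Sample proportions: 713/1108 = 0.6435, 476/725 = 0.6566.
Each SE is √(p̂(1−p̂)/n): √(0.6435·0.3565/1108) = 0.01439 and √(0.6566·0.3434/725) = 0.01764.
SE(p̂₁ − p̂₂) = √(SE₁² + SE₂²) = √(0.0002070721 + 0.0003111696) = 0.02276, since the two samples are independent.
At 95% confidence z* = 1.960; margin = 1.960 × 0.02276 = 0.04461.
The difference is 0.6435 − 0.6566 = -0.0131, so the interval is -0.0131 ± 0.04461 = (-0.05771, 0.03151).
The interval (-0.05771, 0.03151) contains 0, so the difference is not significant.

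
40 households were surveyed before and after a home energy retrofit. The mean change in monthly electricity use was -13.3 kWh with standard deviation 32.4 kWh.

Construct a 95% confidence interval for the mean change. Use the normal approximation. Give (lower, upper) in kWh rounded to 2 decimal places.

This is a matched-pairs design, so SE = s_d/√n = 32.4/√40 = 5.1229.
Margin = 1.960 × 5.1229 = 10.0409; the interval is -13.3 ± 10.0409 = (-23.34, -3.26).

(-23.34, -3.26)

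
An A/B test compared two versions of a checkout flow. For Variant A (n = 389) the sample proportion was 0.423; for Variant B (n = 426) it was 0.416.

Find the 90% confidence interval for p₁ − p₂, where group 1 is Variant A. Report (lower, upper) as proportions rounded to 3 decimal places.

(-0.050, 0.064)

SE₁ = √(p̂₁(1−p̂₁)/n₁) = √(0.4230·0.5770/389) = 0.02505; SE₂ = √(0.4160·0.5840/426) = 0.02388.
Independent samples: SE of the difference = √(SE₁² + SE₂²) = √(0.0006275025 + 0.0005702544) = 0.03461.
z* for 90% confidence is 1.645, so the margin of error is 1.645 × 0.03461 = 0.05693.
Point estimate p̂₁ − p̂₂ = 0.4230 − 0.4160 = 0.0070.
0.0070 ± 0.05693 → (-0.050, 0.064).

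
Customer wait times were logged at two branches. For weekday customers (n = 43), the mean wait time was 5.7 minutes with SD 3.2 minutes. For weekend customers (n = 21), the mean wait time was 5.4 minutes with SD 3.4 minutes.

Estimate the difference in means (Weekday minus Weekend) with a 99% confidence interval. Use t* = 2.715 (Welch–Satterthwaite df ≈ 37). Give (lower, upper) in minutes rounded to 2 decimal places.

(-2.11, 2.71)

Standard errors of each mean: 3.2/√43 = 0.4880 and 3.4/√21 = 0.7419.
SE(x̄₁ − x̄₂) = √(0.4880² + 0.7419²) = 0.8880 for independent samples with unequal variances.
With t* = 2.715, the margin is 2.715 × 0.8880 = 2.4109.
x̄₁ − x̄₂ = 5.7 − 5.4 = 0.3000; the interval is 0.3000 ± 2.4109 = (-2.11, 2.71).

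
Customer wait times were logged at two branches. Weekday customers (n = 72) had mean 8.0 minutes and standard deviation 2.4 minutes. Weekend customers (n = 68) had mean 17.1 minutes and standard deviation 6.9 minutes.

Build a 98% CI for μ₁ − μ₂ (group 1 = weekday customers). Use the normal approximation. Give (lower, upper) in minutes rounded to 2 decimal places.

Standard errors of each mean: 2.4/√72 = 0.2828 and 6.9/√68 = 0.8367.
SE(x̄₁ − x̄₂) = √(0.2828² + 0.8367²) = 0.8832 for independent samples with unequal variances.
With z* = 2.326, the margin is 2.326 × 0.8832 = 2.0543.
x̄₁ − x̄₂ = 8.0 − 17.1 = -9.1000; the interval is -9.1000 ± 2.0543 = (-11.15, -7.05).

(-11.15, -7.05)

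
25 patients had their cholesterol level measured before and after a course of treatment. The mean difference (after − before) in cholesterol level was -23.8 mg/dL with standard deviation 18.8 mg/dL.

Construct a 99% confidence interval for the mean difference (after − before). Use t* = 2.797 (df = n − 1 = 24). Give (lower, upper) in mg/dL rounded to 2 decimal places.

This is a matched-pairs design, so SE = s_d/√n = 18.8/√25 = 3.7600.
Margin = 2.797 × 3.7600 = 10.5167; the interval is -23.8 ± 10.5167 = (-34.32, -13.28).

(-34.32, -13.28)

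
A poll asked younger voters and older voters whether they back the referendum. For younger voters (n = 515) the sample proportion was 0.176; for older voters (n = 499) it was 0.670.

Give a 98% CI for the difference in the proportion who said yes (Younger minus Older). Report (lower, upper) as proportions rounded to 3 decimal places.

(-0.557, -0.431)

SE₁ = √(p̂₁(1−p̂₁)/n₁) = √(0.1760·0.8240/515) = 0.01678; SE₂ = √(0.6700·0.3300/499) = 0.02105.
Independent samples: SE of the difference = √(SE₁² + SE₂²) = √(0.0002815684 + 0.0004431025) = 0.02692.
z* for 98% confidence is 2.326, so the margin of error is 2.326 × 0.02692 = 0.06262.
Point estimate p̂₁ − p̂₂ = 0.1760 − 0.6700 = -0.4940.
-0.4940 ± 0.06262 → (-0.557, -0.431).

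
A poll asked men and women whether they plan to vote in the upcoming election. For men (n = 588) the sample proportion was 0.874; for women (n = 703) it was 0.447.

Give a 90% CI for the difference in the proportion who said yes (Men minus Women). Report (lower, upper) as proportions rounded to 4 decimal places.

Each SE is √(p̂(1−p̂)/n): √(0.8740·0.1260/588) = 0.01369 and √(0.4470·0.5530/703) = 0.01875.
SE(p̂₁ − p̂₂) = √(SE₁² + SE₂²) = √(0.0001874161 + 0.0003515625) = 0.02322, since the two samples are independent.
At 90% confidence z* = 1.645; margin = 1.645 × 0.02322 = 0.03820.
The difference is 0.8740 − 0.4470 = 0.4270, so the interval is 0.4270 ± 0.03820 = (0.3888, 0.4652).

(0.3888, 0.4652)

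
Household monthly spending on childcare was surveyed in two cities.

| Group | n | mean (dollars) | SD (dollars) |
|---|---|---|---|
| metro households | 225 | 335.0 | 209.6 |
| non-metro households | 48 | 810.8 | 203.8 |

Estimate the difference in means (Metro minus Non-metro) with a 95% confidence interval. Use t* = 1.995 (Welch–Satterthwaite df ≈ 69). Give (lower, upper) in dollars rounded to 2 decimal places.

Standard errors of each mean: 209.6/√225 = 13.9733 and 203.8/√48 = 29.4160.
SE(x̄₁ − x̄₂) = √(13.9733² + 29.4160²) = 32.5662 for independent samples with unequal variances.
With t* = 1.995, the margin is 1.995 × 32.5662 = 64.9696.
x̄₁ − x̄₂ = 335.0 − 810.8 = -475.8000; the interval is -475.8000 ± 64.9696 = (-540.77, -410.83).

(-540.77, -410.83)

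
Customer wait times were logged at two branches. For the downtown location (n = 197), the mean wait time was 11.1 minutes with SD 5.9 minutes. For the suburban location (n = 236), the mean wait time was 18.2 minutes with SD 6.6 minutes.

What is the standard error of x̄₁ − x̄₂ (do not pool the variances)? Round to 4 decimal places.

Per-group SEs: s₁/√n₁ = 5.9/√197 = 0.4204, s₂/√n₂ = 6.6/√236 = 0.4296.
Unpooled SE of the difference: √(0.17673616 + 0.18455616) = 0.6011.

0.6011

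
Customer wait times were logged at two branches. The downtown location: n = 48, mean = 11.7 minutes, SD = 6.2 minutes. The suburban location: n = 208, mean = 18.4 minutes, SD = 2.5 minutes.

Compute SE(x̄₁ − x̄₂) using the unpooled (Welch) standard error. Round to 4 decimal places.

0.9115

Standard errors of each mean: 6.2/√48 = 0.8949 and 2.5/√208 = 0.1733.
SE(x̄₁ − x̄₂) = √(0.8949² + 0.1733²) = 0.9115 for independent samples with unequal variances.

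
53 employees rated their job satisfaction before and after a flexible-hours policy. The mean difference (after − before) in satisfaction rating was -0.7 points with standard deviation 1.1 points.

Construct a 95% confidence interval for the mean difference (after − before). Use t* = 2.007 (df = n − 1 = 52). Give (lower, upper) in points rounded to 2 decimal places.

Paired design: SE = s_d/√n = 1.1/√53 = 0.1511.
t* = 2.007; margin of error = 2.007 × 0.1511 = 0.3033.
-0.7 ± 0.3033 → (-1.00, -0.40).

(-1.00, -0.40)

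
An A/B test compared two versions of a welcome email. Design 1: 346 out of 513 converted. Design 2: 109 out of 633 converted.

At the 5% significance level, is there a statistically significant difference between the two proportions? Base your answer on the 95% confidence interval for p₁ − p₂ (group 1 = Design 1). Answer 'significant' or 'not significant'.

Sample proportions: 346/513 = 0.6745, 109/633 = 0.1722.
Each SE is √(p̂(1−p̂)/n): √(0.6745·0.3255/513) = 0.02069 and √(0.1722·0.8278/633) = 0.01501.
SE(p̂₁ − p̂₂) = √(SE₁² + SE₂²) = √(0.0004280761 + 0.0002253001) = 0.02556, since the two samples are independent.
At 95% confidence z* = 1.960; margin = 1.960 × 0.02556 = 0.05010.
The difference is 0.6745 − 0.1722 = 0.5023, so the interval is 0.5023 ± 0.05010 = (0.45220, 0.55240).
The interval (0.45220, 0.55240) does not contain 0, so the difference is significant.

significant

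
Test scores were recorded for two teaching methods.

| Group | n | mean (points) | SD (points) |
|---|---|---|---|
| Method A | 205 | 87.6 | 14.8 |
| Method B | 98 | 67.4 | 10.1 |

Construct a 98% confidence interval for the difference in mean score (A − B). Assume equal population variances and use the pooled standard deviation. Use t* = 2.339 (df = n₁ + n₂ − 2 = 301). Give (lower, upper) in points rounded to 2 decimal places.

Pooled variance s_p² = [204·14.8² + 97·10.1²] / (205+98−2) = 181.3260, so s_p = 13.4657.
SE_diff = s_p·√(1/n₁ + 1/n₂) = 13.4657·√(1/205 + 1/98) = 1.6537.
t* = 2.339; margin = 2.339 × 1.6537 = 3.8680.
Difference = 87.6 − 67.4 = 20.2000.
20.2000 ± 3.8680 → (16.33, 24.07).

(16.33, 24.07)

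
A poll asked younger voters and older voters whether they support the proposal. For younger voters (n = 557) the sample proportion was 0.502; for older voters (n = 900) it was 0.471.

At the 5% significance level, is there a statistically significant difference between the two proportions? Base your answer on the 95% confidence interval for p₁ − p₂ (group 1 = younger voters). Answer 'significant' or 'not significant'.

not significant

SE₁ = √(p̂₁(1−p̂₁)/n₁) = √(0.5020·0.4980/557) = 0.02119; SE₂ = √(0.4710·0.5290/900) = 0.01664.
Independent samples: SE of the difference = √(SE₁² + SE₂²) = √(0.0004490161 + 0.0002768896) = 0.02694.
z* for 95% confidence is 1.960, so the margin of error is 1.960 × 0.02694 = 0.05280.
Point estimate p̂₁ − p̂₂ = 0.5020 − 0.4710 = 0.0310.
0.0310 ± 0.05280 → (-0.02180, 0.08380).
The interval (-0.02180, 0.08380) contains 0, so the difference is not significant.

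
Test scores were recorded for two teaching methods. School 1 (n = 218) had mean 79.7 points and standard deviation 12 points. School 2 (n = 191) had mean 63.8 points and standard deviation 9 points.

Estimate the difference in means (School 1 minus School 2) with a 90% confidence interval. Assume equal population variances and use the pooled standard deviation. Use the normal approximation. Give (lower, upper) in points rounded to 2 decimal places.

(14.15, 17.65)

s_p = √[((n₁−1)s₁² + (n₂−1)s₂²)/(n₁+n₂−2)] = √[(217·12² + 190·9²)/407] = 10.7047.
SE = 10.7047·√(1/218 + 1/191) = 1.0609.
With z* = 1.645, margin = 1.645 × 1.0609 = 1.7452.
x̄₁ − x̄₂ = 79.7 − 63.8 = 15.9000; interval 15.9000 ± 1.7452 = (14.15, 17.65).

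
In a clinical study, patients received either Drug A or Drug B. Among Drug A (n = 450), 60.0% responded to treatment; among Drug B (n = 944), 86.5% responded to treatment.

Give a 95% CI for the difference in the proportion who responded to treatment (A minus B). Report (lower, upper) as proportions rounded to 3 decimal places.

(-0.315, -0.215)

The two standard errors are √(0.6000×0.4000/450) = 0.02309 and √(0.8650×0.1350/944) = 0.01112.
Because the samples are independent, SE_diff = √(0.02309² + 0.01112²) = 0.02563.
Using z* = 1.960 for 95%, ME = 1.960 × 0.02563 = 0.05023.
p̂₁ − p̂₂ = -0.2650; interval -0.2650 ± 0.05023 gives (-0.315, -0.215).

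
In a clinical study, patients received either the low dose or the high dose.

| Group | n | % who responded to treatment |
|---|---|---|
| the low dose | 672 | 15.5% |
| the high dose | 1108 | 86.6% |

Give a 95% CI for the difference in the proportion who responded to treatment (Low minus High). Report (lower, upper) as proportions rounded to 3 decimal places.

SE₁ = √(p̂₁(1−p̂₁)/n₁) = √(0.1550·0.8450/672) = 0.01396; SE₂ = √(0.8660·0.1340/1108) = 0.01023.
Independent samples: SE of the difference = √(SE₁² + SE₂²) = √(0.0001948816 + 0.0001046529) = 0.01731.
z* for 95% confidence is 1.960, so the margin of error is 1.960 × 0.01731 = 0.03393.
Point estimate p̂₁ − p̂₂ = 0.1550 − 0.8660 = -0.7110.
-0.7110 ± 0.03393 → (-0.745, -0.677).

(-0.745, -0.677)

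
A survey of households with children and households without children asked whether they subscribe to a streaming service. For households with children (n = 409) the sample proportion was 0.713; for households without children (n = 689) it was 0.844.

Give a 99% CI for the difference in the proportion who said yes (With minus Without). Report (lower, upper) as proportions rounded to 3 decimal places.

(-0.199, -0.063)

SE₁ = √(p̂₁(1−p̂₁)/n₁) = √(0.7130·0.2870/409) = 0.02237; SE₂ = √(0.8440·0.1560/689) = 0.01382.
Independent samples: SE of the difference = √(SE₁² + SE₂²) = √(0.0005004169 + 0.0001909924) = 0.02629.
z* for 99% confidence is 2.576, so the margin of error is 2.576 × 0.02629 = 0.06772.
Point estimate p̂₁ − p̂₂ = 0.7130 − 0.8440 = -0.1310.
-0.1310 ± 0.06772 → (-0.199, -0.063).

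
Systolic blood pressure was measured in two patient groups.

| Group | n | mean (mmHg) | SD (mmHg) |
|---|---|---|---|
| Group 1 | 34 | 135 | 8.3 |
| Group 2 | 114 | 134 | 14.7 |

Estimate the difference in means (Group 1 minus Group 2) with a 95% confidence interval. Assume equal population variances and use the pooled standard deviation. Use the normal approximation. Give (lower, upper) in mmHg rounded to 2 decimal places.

s_p = √[((n₁−1)s₁² + (n₂−1)s₂²)/(n₁+n₂−2)] = √[(33·8.3² + 113·14.7²)/146] = 13.5210.
SE = 13.5210·√(1/34 + 1/114) = 2.6421.
With z* = 1.960, margin = 1.960 × 2.6421 = 5.1785.
x̄₁ − x̄₂ = 135 − 134 = 1.0000; interval 1.0000 ± 5.1785 = (-4.18, 6.18).

(-4.18, 6.18)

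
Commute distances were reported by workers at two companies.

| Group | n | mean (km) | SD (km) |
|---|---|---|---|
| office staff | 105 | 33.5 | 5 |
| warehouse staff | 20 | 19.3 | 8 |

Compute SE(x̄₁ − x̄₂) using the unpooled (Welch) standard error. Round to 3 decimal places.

1.854

Per-group SEs: s₁/√n₁ = 5/√105 = 0.4880, s₂/√n₂ = 8/√20 = 1.7889.
Unpooled SE of the difference: √(0.238144 + 3.20016321) = 1.8543.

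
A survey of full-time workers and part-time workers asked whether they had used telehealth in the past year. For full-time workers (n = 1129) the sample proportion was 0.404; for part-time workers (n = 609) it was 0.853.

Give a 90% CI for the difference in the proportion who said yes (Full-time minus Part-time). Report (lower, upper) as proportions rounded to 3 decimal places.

(-0.483, -0.415)

SE₁ = √(p̂₁(1−p̂₁)/n₁) = √(0.4040·0.5960/1129) = 0.01460; SE₂ = √(0.8530·0.1470/609) = 0.01435.
Independent samples: SE of the difference = √(SE₁² + SE₂²) = √(0.00021316 + 0.0002059225) = 0.02047.
z* for 90% confidence is 1.645, so the margin of error is 1.645 × 0.02047 = 0.03367.
Point estimate p̂₁ − p̂₂ = 0.4040 − 0.8530 = -0.4490.
-0.4490 ± 0.03367 → (-0.483, -0.415).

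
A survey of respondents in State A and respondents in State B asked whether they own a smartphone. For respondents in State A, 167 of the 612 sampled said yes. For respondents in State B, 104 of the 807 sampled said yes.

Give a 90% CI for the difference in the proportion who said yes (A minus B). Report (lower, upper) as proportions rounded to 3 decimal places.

p̂₁ = 167/612 = 0.2729 and p̂₂ = 104/807 = 0.1289.
SE₁ = √(p̂₁(1−p̂₁)/n₁) = √(0.2729·0.7271/612) = 0.01801; SE₂ = √(0.1289·0.8711/807) = 0.01180.
Independent samples: SE of the difference = √(SE₁² + SE₂²) = √(0.0003243601 + 0.00013924) = 0.02153.
z* for 90% confidence is 1.645, so the margin of error is 1.645 × 0.02153 = 0.03542.
Point estimate p̂₁ − p̂₂ = 0.2729 − 0.1289 = 0.1440.
0.1440 ± 0.03542 → (0.109, 0.179).

(0.109, 0.179)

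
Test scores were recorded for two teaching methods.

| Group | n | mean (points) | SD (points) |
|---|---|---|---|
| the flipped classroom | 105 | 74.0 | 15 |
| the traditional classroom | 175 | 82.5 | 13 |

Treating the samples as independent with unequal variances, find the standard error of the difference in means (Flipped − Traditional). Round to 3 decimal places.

Per-group SEs: s₁/√n₁ = 15/√105 = 1.4639, s₂/√n₂ = 13/√175 = 0.9827.
Unpooled SE of the difference: √(2.14300321 + 0.96569929) = 1.7632.

1.763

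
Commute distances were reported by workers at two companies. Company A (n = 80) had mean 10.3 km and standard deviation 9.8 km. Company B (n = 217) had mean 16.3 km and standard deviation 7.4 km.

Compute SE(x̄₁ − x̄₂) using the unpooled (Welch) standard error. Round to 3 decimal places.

1.205

Per-group SEs: s₁/√n₁ = 9.8/√80 = 1.0957, s₂/√n₂ = 7.4/√217 = 0.5023.
Unpooled SE of the difference: √(1.20055849 + 0.25230529) = 1.2053.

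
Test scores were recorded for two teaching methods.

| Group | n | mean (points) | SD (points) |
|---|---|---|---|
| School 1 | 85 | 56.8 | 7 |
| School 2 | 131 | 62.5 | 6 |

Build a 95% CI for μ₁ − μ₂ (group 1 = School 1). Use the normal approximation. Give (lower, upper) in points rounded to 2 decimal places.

Standard errors of each mean: 7/√85 = 0.7593 and 6/√131 = 0.5242.
SE(x̄₁ − x̄₂) = √(0.7593² + 0.5242²) = 0.9227 for independent samples with unequal variances.
With z* = 1.960, the margin is 1.960 × 0.9227 = 1.8085.
x̄₁ − x̄₂ = 56.8 − 62.5 = -5.7000; the interval is -5.7000 ± 1.8085 = (-7.51, -3.89).

(-7.51, -3.89)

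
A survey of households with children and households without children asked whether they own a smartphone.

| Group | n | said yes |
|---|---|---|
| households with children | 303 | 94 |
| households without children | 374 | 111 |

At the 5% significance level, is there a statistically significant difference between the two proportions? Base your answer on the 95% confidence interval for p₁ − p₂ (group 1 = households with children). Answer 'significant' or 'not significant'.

Sample proportions: 94/303 = 0.3102, 111/374 = 0.2968.
Each SE is √(p̂(1−p̂)/n): √(0.3102·0.6898/303) = 0.02657 and √(0.2968·0.7032/374) = 0.02362.
SE(p̂₁ − p̂₂) = √(SE₁² + SE₂²) = √(0.0007059649 + 0.0005579044) = 0.03555, since the two samples are independent.
At 95% confidence z* = 1.960; margin = 1.960 × 0.03555 = 0.06968.
The difference is 0.3102 − 0.2968 = 0.0134, so the interval is 0.0134 ± 0.06968 = (-0.05628, 0.08308).
The interval (-0.05628, 0.08308) contains 0, so the difference is not significant.

not significant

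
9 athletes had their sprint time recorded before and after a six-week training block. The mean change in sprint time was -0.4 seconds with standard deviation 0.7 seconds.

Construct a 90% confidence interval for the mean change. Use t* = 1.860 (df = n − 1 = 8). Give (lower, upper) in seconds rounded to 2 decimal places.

This is a matched-pairs design, so SE = s_d/√n = 0.7/√9 = 0.2333.
Margin = 1.860 × 0.2333 = 0.4339; the interval is -0.4 ± 0.4339 = (-0.83, 0.03).

(-0.83, 0.03)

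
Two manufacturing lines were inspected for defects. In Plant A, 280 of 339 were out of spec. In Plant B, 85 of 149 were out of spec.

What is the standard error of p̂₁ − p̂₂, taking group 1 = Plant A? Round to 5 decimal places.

Sample proportions: 280/339 = 0.8260, 85/149 = 0.5705.
Each SE is √(p̂(1−p̂)/n): √(0.8260·0.1740/339) = 0.02059 and √(0.5705·0.4295/149) = 0.04055.
SE(p̂₁ − p̂₂) = √(SE₁² + SE₂²) = √(0.0004239481 + 0.0016443025) = 0.04548, since the two samples are independent.

0.04548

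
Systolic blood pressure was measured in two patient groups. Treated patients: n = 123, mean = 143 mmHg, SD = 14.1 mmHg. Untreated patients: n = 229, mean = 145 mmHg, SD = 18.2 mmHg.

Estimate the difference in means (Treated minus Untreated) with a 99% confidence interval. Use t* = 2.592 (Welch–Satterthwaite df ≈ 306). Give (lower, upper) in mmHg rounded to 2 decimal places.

Per-group SEs: s₁/√n₁ = 14.1/√123 = 1.2714, s₂/√n₂ = 18.2/√229 = 1.2027.
Unpooled SE of the difference: √(1.61645796 + 1.44648729) = 1.7501.
Margin of error = t* · SE = 2.592 × 1.7501 = 4.5363.
x̄₁ − x̄₂ = 143 − 145 = -2.0000.
CI: -2.0000 ± 4.5363 = (-6.54, 2.54).

(-6.54, 2.54)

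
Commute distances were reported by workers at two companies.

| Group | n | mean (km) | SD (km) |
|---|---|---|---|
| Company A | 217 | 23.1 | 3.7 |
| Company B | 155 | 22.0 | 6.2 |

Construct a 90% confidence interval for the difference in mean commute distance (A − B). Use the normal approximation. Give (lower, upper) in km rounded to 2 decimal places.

Standard errors of each mean: 3.7/√217 = 0.2512 and 6.2/√155 = 0.4980.
SE(x̄₁ − x̄₂) = √(0.2512² + 0.4980²) = 0.5578 for independent samples with unequal variances.
With z* = 1.645, the margin is 1.645 × 0.5578 = 0.9176.
x̄₁ − x̄₂ = 23.1 − 22.0 = 1.1000; the interval is 1.1000 ± 0.9176 = (0.18, 2.02).

(0.18, 2.02)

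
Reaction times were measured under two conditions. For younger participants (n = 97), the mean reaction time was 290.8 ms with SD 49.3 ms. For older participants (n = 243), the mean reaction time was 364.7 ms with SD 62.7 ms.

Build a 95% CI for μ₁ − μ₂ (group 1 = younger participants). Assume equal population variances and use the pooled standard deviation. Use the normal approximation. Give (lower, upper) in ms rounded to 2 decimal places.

(-87.84, -59.96)

s_p = √[((n₁−1)s₁² + (n₂−1)s₂²)/(n₁+n₂−2)] = √[(96·49.3² + 242·62.7²)/338] = 59.2033.
SE = 59.2033·√(1/97 + 1/243) = 7.1104.
With z* = 1.960, margin = 1.960 × 7.1104 = 13.9364.
x̄₁ − x̄₂ = 290.8 − 364.7 = -73.9000; interval -73.9000 ± 13.9364 = (-87.84, -59.96).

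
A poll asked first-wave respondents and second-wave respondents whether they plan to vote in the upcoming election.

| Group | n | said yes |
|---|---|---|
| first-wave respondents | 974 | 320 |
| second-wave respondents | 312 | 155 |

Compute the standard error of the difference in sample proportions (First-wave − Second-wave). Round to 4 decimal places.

0.0321

Sample proportions: 320/974 = 0.3285, 155/312 = 0.4968.
Each SE is √(p̂(1−p̂)/n): √(0.3285·0.6715/974) = 0.01505 and √(0.4968·0.5032/312) = 0.02831.
SE(p̂₁ − p̂₂) = √(SE₁² + SE₂²) = √(0.0002265025 + 0.0008014561) = 0.03206, since the two samples are independent.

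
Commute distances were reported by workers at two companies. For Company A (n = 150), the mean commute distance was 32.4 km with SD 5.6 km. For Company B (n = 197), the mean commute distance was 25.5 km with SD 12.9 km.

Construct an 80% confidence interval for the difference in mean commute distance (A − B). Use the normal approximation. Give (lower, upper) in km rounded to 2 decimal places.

SE₁ = s₁/√n₁ = 5.6/√150 = 0.4572; SE₂ = 12.9/√197 = 0.9191.
Independent samples, unequal variances: SE_diff = √(SE₁² + SE₂²) = √(0.20903184 + 0.84474481) = 1.0265.
z* = 1.282, so margin of error = 1.282 × 1.0265 = 1.3160.
Difference in means = 32.4 − 25.5 = 6.9000.
6.9000 ± 1.3160 → (5.58, 8.22).

(5.58, 8.22)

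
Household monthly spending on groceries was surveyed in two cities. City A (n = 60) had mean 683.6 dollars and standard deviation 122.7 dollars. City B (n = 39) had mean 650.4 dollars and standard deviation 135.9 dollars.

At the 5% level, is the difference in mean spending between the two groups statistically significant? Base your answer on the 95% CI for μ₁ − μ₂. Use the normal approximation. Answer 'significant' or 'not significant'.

Standard errors of each mean: 122.7/√60 = 15.8405 and 135.9/√39 = 21.7614.
SE(x̄₁ − x̄₂) = √(15.8405² + 21.7614²) = 26.9162 for independent samples with unequal variances.
With z* = 1.960, the margin is 1.960 × 26.9162 = 52.7558.
x̄₁ − x̄₂ = 683.6 − 650.4 = 33.2000; the interval is 33.2000 ± 52.7558 = (-19.5558, 85.9558).
The interval (-19.5558, 85.9558) contains 0, so the difference is not significant.

not significant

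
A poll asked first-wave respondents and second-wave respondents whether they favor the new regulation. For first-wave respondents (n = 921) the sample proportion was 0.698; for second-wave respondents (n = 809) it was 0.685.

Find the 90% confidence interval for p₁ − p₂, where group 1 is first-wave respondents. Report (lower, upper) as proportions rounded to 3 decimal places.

Each SE is √(p̂(1−p̂)/n): √(0.6980·0.3020/921) = 0.01513 and √(0.6850·0.3150/809) = 0.01633.
SE(p̂₁ − p̂₂) = √(SE₁² + SE₂²) = √(0.0002289169 + 0.0002666689) = 0.02226, since the two samples are independent.
At 90% confidence z* = 1.645; margin = 1.645 × 0.02226 = 0.03662.
The difference is 0.6980 − 0.6850 = 0.0130, so the interval is 0.0130 ± 0.03662 = (-0.024, 0.050).

(-0.024, 0.050)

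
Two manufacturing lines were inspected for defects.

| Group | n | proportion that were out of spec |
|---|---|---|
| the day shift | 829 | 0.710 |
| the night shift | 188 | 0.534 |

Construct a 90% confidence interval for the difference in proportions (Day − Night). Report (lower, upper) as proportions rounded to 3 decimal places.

(0.111, 0.241)

SE₁ = √(p̂₁(1−p̂₁)/n₁) = √(0.7100·0.2900/829) = 0.01576; SE₂ = √(0.5340·0.4660/188) = 0.03638.
Independent samples: SE of the difference = √(SE₁² + SE₂²) = √(0.0002483776 + 0.0013235044) = 0.03965.
z* for 90% confidence is 1.645, so the margin of error is 1.645 × 0.03965 = 0.06522.
Point estimate p̂₁ − p̂₂ = 0.7100 − 0.5340 = 0.1760.
0.1760 ± 0.06522 → (0.111, 0.241).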